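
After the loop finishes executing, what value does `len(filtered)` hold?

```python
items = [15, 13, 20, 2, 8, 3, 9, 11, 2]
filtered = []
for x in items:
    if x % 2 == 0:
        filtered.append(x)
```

Let's trace through this code step by step.

Initialize: items = [15, 13, 20, 2, 8, 3, 9, 11, 2]
Initialize: filtered = []
Entering loop: for x in items:
After iteration 1: x = 15, filtered = []
After iteration 2: x = 13, filtered = []
After iteration 3: x = 20, filtered = [20]
After iteration 4: x = 2, filtered = [20, 2]
After iteration 5: x = 8, filtered = [20, 2, 8]
After iteration 6: x = 3, filtered = [20, 2, 8]
After iteration 7: x = 9, filtered = [20, 2, 8]
After iteration 8: x = 11, filtered = [20, 2, 8]
After iteration 9: x = 2, filtered = [20, 2, 8, 2]
Loop ends.
len(filtered) = 4

Final answer: 4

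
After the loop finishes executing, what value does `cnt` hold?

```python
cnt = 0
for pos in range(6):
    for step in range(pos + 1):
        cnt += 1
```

Let's trace through this code step by step.

Initialize: cnt = 0
Entering loop: for pos in range(6):
After iteration 1: pos = 0, cnt = 1, step = 0
After iteration 2: pos = 1, cnt = 3, step = 1
After iteration 3: pos = 2, cnt = 6, step = 2
After iteration 4: pos = 3, cnt = 10, step = 3
After iteration 5: pos = 4, cnt = 15, step = 4
After iteration 6: pos = 5, cnt = 21, step = 5
Loop ends.

Final answer: 21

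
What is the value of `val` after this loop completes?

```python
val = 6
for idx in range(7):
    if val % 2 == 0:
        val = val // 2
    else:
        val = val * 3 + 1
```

Let's trace through this code step by step.

Initialize: val = 6
Entering loop: for idx in range(7):
After iteration 1: idx = 0, val = 3
After iteration 2: idx = 1, val = 10
After iteration 3: idx = 2, val = 5
After iteration 4: idx = 3, val = 16
After iteration 5: idx = 4, val = 8
After iteration 6: idx = 5, val = 4
After iteration 7: idx = 6, val = 2
Loop ends.

Final answer: 2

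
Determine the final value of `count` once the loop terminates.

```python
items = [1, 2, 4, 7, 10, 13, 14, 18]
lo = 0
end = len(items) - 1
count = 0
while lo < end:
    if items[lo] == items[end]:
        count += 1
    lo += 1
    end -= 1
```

Let's trace through this code step by step.

Initialize: items = [1, 2, 4, 7, 10, 13, 14, 18]
Initialize: lo = 0
Initialize: end = 7
Initialize: count = 0
Entering loop: while lo < end:
After iteration 1: lo = 1, end = 6, count = 0
After iteration 2: lo = 2, end = 5, count = 0
After iteration 3: lo = 3, end = 4, count = 0
After iteration 4: lo = 4, end = 3, count = 0
Loop ends.

Final answer: 0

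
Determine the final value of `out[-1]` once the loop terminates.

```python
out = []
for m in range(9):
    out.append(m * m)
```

Let's trace through this code step by step.

Initialize: out = []
Entering loop: for m in range(9):
After iteration 1: m = 0, out = [0]
After iteration 2: m = 1, out = [0, 1]
After iteration 3: m = 2, out = [0, 1, 4]
After iteration 4: m = 3, out = [0, 1, 4, 9]
After iteration 5: m = 4, out = [0, 1, 4, 9, 16]
After iteration 6: m = 5, out = [0, 1, 4, 9, 16, 25]
After iteration 7: m = 6, out = [0, 1, 4, 9, 16, 25, 36]
After iteration 8: m = 7, out = [0, 1, 4, 9, 16, 25, 36, 49]
After iteration 9: m = 8, out = [0, 1, 4, 9, 16, 25, 36, 49, 64]
Loop ends.
out[-1] = 64

Final answer: 64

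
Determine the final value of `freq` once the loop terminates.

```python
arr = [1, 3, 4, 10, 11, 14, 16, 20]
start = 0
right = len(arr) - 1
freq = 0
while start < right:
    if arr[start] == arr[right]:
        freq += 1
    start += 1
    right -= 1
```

Let's trace through this code step by step.

Initialize: arr = [1, 3, 4, 10, 11, 14, 16, 20]
Initialize: start = 0
Initialize: right = 7
Initialize: freq = 0
Entering loop: while start < right:
After iteration 1: start = 1, right = 6, freq = 0
After iteration 2: start = 2, right = 5, freq = 0
After iteration 3: start = 3, right = 4, freq = 0
After iteration 4: start = 4, right = 3, freq = 0
Loop ends.

Final answer: 0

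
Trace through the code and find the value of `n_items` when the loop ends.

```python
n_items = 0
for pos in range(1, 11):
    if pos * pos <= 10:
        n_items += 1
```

Let's trace through this code step by step.

Initialize: n_items = 0
Entering loop: for pos in range(1, 11):
After iteration 1: pos = 1, n_items = 1
After iteration 2: pos = 2, n_items = 2
After iteration 3: pos = 3, n_items = 3
After iteration 4: pos = 4, n_items = 3
After iteration 5: pos = 5, n_items = 3
After iteration 6: pos = 6, n_items = 3
After iteration 7: pos = 7, n_items = 3
After iteration 8: pos = 8, n_items = 3
After iteration 9: pos = 9, n_items = 3
After iteration 10: pos = 10, n_items = 3
Loop ends.

Final answer: 3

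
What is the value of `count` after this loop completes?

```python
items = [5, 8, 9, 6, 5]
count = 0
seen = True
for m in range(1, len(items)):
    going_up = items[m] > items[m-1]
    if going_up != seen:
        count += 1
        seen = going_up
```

Let's trace through this code step by step.

Initialize: items = [5, 8, 9, 6, 5]
Initialize: count = 0
Initialize: seen = True
Entering loop: for m in range(1, len(items)):
After iteration 1: m = 1, count = 0, seen = True, going_up = True
After iteration 2: m = 2, count = 0, seen = True, going_up = True
After iteration 3: m = 3, count = 1, seen = False, going_up = False
After iteration 4: m = 4, count = 1, seen = False, going_up = False
Loop ends.

Final answer: 1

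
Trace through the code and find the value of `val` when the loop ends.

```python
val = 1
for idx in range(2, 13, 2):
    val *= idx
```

Let's trace through this code step by step.

Initialize: val = 1
Entering loop: for idx in range(2, 13, 2):
After iteration 1: idx = 2, val = 2
After iteration 2: idx = 4, val = 8
After iteration 3: idx = 6, val = 48
After iteration 4: idx = 8, val = 384
After iteration 5: idx = 10, val = 3840
After iteration 6: idx = 12, val = 46080
Loop ends.

Final answer: 46080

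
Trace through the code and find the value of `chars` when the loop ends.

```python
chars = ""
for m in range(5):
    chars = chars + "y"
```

Let's trace through this code step by step.

Initialize: chars = ''
Entering loop: for m in range(5):
After iteration 1: m = 0, chars = 'y'
After iteration 2: m = 1, chars = 'yy'
After iteration 3: m = 2, chars = 'yyy'
After iteration 4: m = 3, chars = 'yyyy'
After iteration 5: m = 4, chars = 'yyyyy'
Loop ends.

Final answer: 'yyyyy'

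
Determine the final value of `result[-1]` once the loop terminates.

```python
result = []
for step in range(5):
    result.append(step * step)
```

Let's trace through this code step by step.

Initialize: result = []
Entering loop: for step in range(5):
After iteration 1: step = 0, result = [0]
After iteration 2: step = 1, result = [0, 1]
After iteration 3: step = 2, result = [0, 1, 4]
After iteration 4: step = 3, result = [0, 1, 4, 9]
After iteration 5: step = 4, result = [0, 1, 4, 9, 16]
Loop ends.
result[-1] = 16

Final answer: 16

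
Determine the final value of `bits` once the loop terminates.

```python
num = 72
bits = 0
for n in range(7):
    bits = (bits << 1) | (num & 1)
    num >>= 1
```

Let's trace through this code step by step.

Initialize: num = 72
Initialize: bits = 0
Entering loop: for n in range(7):
After iteration 1: n = 0, num = 36, bits = 0
After iteration 2: n = 1, num = 18, bits = 0
After iteration 3: n = 2, num = 9, bits = 0
After iteration 4: n = 3, num = 4, bits = 1
After iteration 5: n = 4, num = 2, bits = 2
After iteration 6: n = 5, num = 1, bits = 4
After iteration 7: n = 6, num = 0, bits = 9
Loop ends.

Final answer: 9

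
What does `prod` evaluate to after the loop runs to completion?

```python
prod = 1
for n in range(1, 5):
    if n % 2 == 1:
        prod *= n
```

Let's trace through this code step by step.

Initialize: prod = 1
Entering loop: for n in range(1, 5):
After iteration 1: n = 1, prod = 1
After iteration 2: n = 2, prod = 1
After iteration 3: n = 3, prod = 3
After iteration 4: n = 4, prod = 3
Loop ends.

Final answer: 3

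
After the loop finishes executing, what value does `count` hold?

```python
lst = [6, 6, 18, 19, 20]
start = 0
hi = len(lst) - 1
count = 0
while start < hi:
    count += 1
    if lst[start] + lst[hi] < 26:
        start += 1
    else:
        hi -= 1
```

Let's trace through this code step by step.

Initialize: lst = [6, 6, 18, 19, 20]
Initialize: start = 0
Initialize: hi = 4
Initialize: count = 0
Entering loop: while start < hi:
After iteration 1: start = 0, hi = 3, count = 1
After iteration 2: start = 1, hi = 3, count = 2
After iteration 3: start = 2, hi = 3, count = 3
After iteration 4: start = 2, hi = 2, count = 4
Loop ends.

Final answer: 4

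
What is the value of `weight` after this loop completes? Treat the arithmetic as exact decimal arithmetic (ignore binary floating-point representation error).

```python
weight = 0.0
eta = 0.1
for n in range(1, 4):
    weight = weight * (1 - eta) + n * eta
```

Let's trace through this code step by step.

Initialize: weight = 0.0
Initialize: eta = 0.1
Entering loop: for n in range(1, 4):
After iteration 1: n = 1, weight = 0.1
After iteration 2: n = 2, weight = 0.29
After iteration 3: n = 3, weight = 0.561
Loop ends.

Final answer: 0.561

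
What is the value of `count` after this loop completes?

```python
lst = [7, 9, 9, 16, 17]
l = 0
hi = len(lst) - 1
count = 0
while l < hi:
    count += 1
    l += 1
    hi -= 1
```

Let's trace through this code step by step.

Initialize: lst = [7, 9, 9, 16, 17]
Initialize: l = 0
Initialize: hi = 4
Initialize: count = 0
Entering loop: while l < hi:
After iteration 1: l = 1, hi = 3, count = 1
After iteration 2: l = 2, hi = 2, count = 2
Loop ends.

Final answer: 2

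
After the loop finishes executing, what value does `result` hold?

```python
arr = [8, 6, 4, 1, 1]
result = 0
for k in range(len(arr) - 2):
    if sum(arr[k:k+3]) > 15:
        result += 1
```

Let's trace through this code step by step.

Initialize: arr = [8, 6, 4, 1, 1]
Initialize: result = 0
Entering loop: for k in range(len(arr) - 2):
After iteration 1: k = 0, result = 1
After iteration 2: k = 1, result = 1
After iteration 3: k = 2, result = 1
Loop ends.

Final answer: 1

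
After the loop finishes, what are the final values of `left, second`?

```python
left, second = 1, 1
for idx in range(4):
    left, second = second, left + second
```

Let's trace through this code step by step.

Initialize: left = 1
Initialize: second = 1
Entering loop: for idx in range(4):
After iteration 1: idx = 0, left = 1, second = 2
After iteration 2: idx = 1, left = 2, second = 3
After iteration 3: idx = 2, left = 3, second = 5
After iteration 4: idx = 3, left = 5, second = 8
Loop ends.

Final answer: 5, 8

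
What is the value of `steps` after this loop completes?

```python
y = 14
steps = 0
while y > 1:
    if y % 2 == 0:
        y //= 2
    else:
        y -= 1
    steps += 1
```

Let's trace through this code step by step.

Initialize: y = 14
Initialize: steps = 0
Entering loop: while y > 1:
After iteration 1: y = 7, steps = 1
After iteration 2: y = 6, steps = 2
After iteration 3: y = 3, steps = 3
After iteration 4: y = 2, steps = 4
After iteration 5: y = 1, steps = 5
Loop ends.

Final answer: 5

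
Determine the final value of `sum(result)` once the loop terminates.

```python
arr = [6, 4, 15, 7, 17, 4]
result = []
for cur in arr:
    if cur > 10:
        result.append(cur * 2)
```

Let's trace through this code step by step.

Initialize: arr = [6, 4, 15, 7, 17, 4]
Initialize: result = []
Entering loop: for cur in arr:
After iteration 1: cur = 6, result = []
After iteration 2: cur = 4, result = []
After iteration 3: cur = 15, result = [30]
After iteration 4: cur = 7, result = [30]
After iteration 5: cur = 17, result = [30, 34]
After iteration 6: cur = 4, result = [30, 34]
Loop ends.
sum(result) = 64

Final answer: 64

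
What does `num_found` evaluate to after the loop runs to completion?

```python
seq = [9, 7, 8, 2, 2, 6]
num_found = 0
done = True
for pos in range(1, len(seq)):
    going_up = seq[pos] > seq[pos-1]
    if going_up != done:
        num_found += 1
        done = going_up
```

Let's trace through this code step by step.

Initialize: seq = [9, 7, 8, 2, 2, 6]
Initialize: num_found = 0
Initialize: done = True
Entering loop: for pos in range(1, len(seq)):
After iteration 1: pos = 1, num_found = 1, done = False, going_up = False
After iteration 2: pos = 2, num_found = 2, done = True, going_up = True
After iteration 3: pos = 3, num_found = 3, done = False, going_up = False
After iteration 4: pos = 4, num_found = 3, done = False, going_up = False
After iteration 5: pos = 5, num_found = 4, done = True, going_up = True
Loop ends.

Final answer: 4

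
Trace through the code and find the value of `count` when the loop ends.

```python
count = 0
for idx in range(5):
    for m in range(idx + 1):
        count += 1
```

Let's trace through this code step by step.

Initialize: count = 0
Entering loop: for idx in range(5):
After iteration 1: idx = 0, count = 1, m = 0
After iteration 2: idx = 1, count = 3, m = 1
After iteration 3: idx = 2, count = 6, m = 2
After iteration 4: idx = 3, count = 10, m = 3
After iteration 5: idx = 4, count = 15, m = 4
Loop ends.

Final answer: 15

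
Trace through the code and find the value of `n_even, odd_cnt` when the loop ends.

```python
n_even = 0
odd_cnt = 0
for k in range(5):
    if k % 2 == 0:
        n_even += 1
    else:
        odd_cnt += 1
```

Let's trace through this code step by step.

Initialize: n_even = 0
Initialize: odd_cnt = 0
Entering loop: for k in range(5):
After iteration 1: k = 0, n_even = 1, odd_cnt = 0
After iteration 2: k = 1, n_even = 1, odd_cnt = 1
After iteration 3: k = 2, n_even = 2, odd_cnt = 1
After iteration 4: k = 3, n_even = 2, odd_cnt = 2
After iteration 5: k = 4, n_even = 3, odd_cnt = 2
Loop ends.

Final answer: 3, 2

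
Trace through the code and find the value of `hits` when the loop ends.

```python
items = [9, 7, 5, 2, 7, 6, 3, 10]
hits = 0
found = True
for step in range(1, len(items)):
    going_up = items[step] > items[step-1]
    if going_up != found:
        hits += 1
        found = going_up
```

Let's trace through this code step by step.

Initialize: items = [9, 7, 5, 2, 7, 6, 3, 10]
Initialize: hits = 0
Initialize: found = True
Entering loop: for step in range(1, len(items)):
After iteration 1: step = 1, hits = 1, found = False, going_up = False
After iteration 2: step = 2, hits = 1, found = False, going_up = False
After iteration 3: step = 3, hits = 1, found = False, going_up = False
After iteration 4: step = 4, hits = 2, found = True, going_up = True
After iteration 5: step = 5, hits = 3, found = False, going_up = False
After iteration 6: step = 6, hits = 3, found = False, going_up = False
After iteration 7: step = 7, hits = 4, found = True, going_up = True
Loop ends.

Final answer: 4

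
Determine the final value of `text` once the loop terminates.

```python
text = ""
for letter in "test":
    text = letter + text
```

Let's trace through this code step by step.

Initialize: text = ''
Entering loop: for letter in "test":
After iteration 1: letter = 't', text = 't'
After iteration 2: letter = 'e', text = 'et'
After iteration 3: letter = 's', text = 'set'
After iteration 4: letter = 't', text = 'tset'
Loop ends.

Final answer: 'tset'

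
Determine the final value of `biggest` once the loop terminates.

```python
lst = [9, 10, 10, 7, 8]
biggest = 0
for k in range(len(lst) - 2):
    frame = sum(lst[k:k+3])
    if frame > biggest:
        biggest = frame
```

Let's trace through this code step by step.

Initialize: lst = [9, 10, 10, 7, 8]
Initialize: biggest = 0
Entering loop: for k in range(len(lst) - 2):
After iteration 1: k = 0, biggest = 29, frame = 29
After iteration 2: k = 1, biggest = 29, frame = 27
After iteration 3: k = 2, biggest = 29, frame = 25
Loop ends.

Final answer: 29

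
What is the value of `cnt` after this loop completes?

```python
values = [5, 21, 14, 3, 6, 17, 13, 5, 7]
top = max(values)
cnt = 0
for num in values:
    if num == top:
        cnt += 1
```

Let's trace through this code step by step.

Initialize: values = [5, 21, 14, 3, 6, 17, 13, 5, 7]
Initialize: top = 21
Initialize: cnt = 0
Entering loop: for num in values:
After iteration 1: num = 5, cnt = 0
After iteration 2: num = 21, cnt = 1
After iteration 3: num = 14, cnt = 1
After iteration 4: num = 3, cnt = 1
After iteration 5: num = 6, cnt = 1
After iteration 6: num = 17, cnt = 1
After iteration 7: num = 13, cnt = 1
After iteration 8: num = 5, cnt = 1
After iteration 9: num = 7, cnt = 1
Loop ends.

Final answer: 1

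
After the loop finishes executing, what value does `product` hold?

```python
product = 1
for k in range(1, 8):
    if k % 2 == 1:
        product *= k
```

Let's trace through this code step by step.

Initialize: product = 1
Entering loop: for k in range(1, 8):
After iteration 1: k = 1, product = 1
After iteration 2: k = 2, product = 1
After iteration 3: k = 3, product = 3
After iteration 4: k = 4, product = 3
After iteration 5: k = 5, product = 15
After iteration 6: k = 6, product = 15
After iteration 7: k = 7, product = 105
Loop ends.

Final answer: 105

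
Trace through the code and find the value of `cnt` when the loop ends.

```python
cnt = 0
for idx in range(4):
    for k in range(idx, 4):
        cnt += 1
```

Let's trace through this code step by step.

Initialize: cnt = 0
Entering loop: for idx in range(4):
After iteration 1: idx = 0, cnt = 4
After iteration 2: idx = 1, cnt = 7
After iteration 3: idx = 2, cnt = 9
After iteration 4: idx = 3, cnt = 10
Loop ends.

Final answer: 10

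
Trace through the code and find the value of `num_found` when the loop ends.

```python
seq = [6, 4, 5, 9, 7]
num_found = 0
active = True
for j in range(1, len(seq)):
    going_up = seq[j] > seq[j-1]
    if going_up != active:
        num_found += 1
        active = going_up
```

Let's trace through this code step by step.

Initialize: seq = [6, 4, 5, 9, 7]
Initialize: num_found = 0
Initialize: active = True
Entering loop: for j in range(1, len(seq)):
After iteration 1: j = 1, num_found = 1, active = False, going_up = False
After iteration 2: j = 2, num_found = 2, active = True, going_up = True
After iteration 3: j = 3, num_found = 2, active = True, going_up = True
After iteration 4: j = 4, num_found = 3, active = False, going_up = False
Loop ends.

Final answer: 3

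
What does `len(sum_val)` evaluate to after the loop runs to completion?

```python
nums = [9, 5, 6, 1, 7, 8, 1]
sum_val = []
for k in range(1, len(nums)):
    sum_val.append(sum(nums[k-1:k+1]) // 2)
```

Let's trace through this code step by step.

Initialize: nums = [9, 5, 6, 1, 7, 8, 1]
Initialize: sum_val = []
Entering loop: for k in range(1, len(nums)):
After iteration 1: k = 1, sum_val = [7]
After iteration 2: k = 2, sum_val = [7, 5]
After iteration 3: k = 3, sum_val = [7, 5, 3]
After iteration 4: k = 4, sum_val = [7, 5, 3, 4]
After iteration 5: k = 5, sum_val = [7, 5, 3, 4, 7]
After iteration 6: k = 6, sum_val = [7, 5, 3, 4, 7, 4]
Loop ends.
len(sum_val) = 6

Final answer: 6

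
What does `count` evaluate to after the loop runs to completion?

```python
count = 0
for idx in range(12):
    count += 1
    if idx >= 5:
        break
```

Let's trace through this code step by step.

Initialize: count = 0
Entering loop: for idx in range(12):
After iteration 1: idx = 0, count = 1
After iteration 2: idx = 1, count = 2
After iteration 3: idx = 2, count = 3
After iteration 4: idx = 3, count = 4
After iteration 5: idx = 4, count = 5
After iteration 6: idx = 5, count = 6
Loop ends.

Final answer: 6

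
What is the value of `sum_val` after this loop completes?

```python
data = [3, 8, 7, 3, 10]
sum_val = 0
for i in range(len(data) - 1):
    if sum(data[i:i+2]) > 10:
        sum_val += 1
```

Let's trace through this code step by step.

Initialize: data = [3, 8, 7, 3, 10]
Initialize: sum_val = 0
Entering loop: for i in range(len(data) - 1):
After iteration 1: i = 0, sum_val = 1
After iteration 2: i = 1, sum_val = 2
After iteration 3: i = 2, sum_val = 2
After iteration 4: i = 3, sum_val = 3
Loop ends.

Final answer: 3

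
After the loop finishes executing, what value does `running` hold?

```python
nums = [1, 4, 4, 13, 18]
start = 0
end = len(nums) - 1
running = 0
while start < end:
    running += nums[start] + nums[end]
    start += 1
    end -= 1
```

Let's trace through this code step by step.

Initialize: nums = [1, 4, 4, 13, 18]
Initialize: start = 0
Initialize: end = 4
Initialize: running = 0
Entering loop: while start < end:
After iteration 1: start = 1, end = 3, running = 19
After iteration 2: start = 2, end = 2, running = 36
Loop ends.

Final answer: 36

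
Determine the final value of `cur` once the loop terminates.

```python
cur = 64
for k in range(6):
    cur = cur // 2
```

Let's trace through this code step by step.

Initialize: cur = 64
Entering loop: for k in range(6):
After iteration 1: k = 0, cur = 32
After iteration 2: k = 1, cur = 16
After iteration 3: k = 2, cur = 8
After iteration 4: k = 3, cur = 4
After iteration 5: k = 4, cur = 2
After iteration 6: k = 5, cur = 1
Loop ends.

Final answer: 1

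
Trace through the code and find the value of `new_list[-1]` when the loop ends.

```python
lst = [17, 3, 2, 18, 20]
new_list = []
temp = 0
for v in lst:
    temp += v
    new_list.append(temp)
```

Let's trace through this code step by step.

Initialize: lst = [17, 3, 2, 18, 20]
Initialize: new_list = []
Initialize: temp = 0
Entering loop: for v in lst:
After iteration 1: v = 17, new_list = [17], temp = 17
After iteration 2: v = 3, new_list = [17, 20], temp = 20
After iteration 3: v = 2, new_list = [17, 20, 22], temp = 22
After iteration 4: v = 18, new_list = [17, 20, 22, 40], temp = 40
After iteration 5: v = 20, new_list = [17, 20, 22, 40, 60], temp = 60
Loop ends.
new_list[-1] = 60

Final answer: 60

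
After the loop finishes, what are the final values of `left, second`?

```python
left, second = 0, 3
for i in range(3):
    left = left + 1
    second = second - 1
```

Let's trace through this code step by step.

Initialize: left = 0
Initialize: second = 3
Entering loop: for i in range(3):
After iteration 1: i = 0, left = 1, second = 2
After iteration 2: i = 1, left = 2, second = 1
After iteration 3: i = 2, left = 3, second = 0
Loop ends.

Final answer: 3, 0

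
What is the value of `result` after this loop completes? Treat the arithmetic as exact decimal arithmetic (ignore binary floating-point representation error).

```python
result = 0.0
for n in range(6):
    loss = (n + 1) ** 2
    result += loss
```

Let's trace through this code step by step.

Initialize: result = 0.0
Entering loop: for n in range(6):
After iteration 1: n = 0, result = 1.0, loss = 1
After iteration 2: n = 1, result = 5.0, loss = 4
After iteration 3: n = 2, result = 14.0, loss = 9
After iteration 4: n = 3, result = 30.0, loss = 16
After iteration 5: n = 4, result = 55.0, loss = 25
After iteration 6: n = 5, result = 91.0, loss = 36
Loop ends.

Final answer: 91.0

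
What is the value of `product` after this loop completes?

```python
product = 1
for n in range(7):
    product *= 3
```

Let's trace through this code step by step.

Initialize: product = 1
Entering loop: for n in range(7):
After iteration 1: n = 0, product = 3
After iteration 2: n = 1, product = 9
After iteration 3: n = 2, product = 27
After iteration 4: n = 3, product = 81
After iteration 5: n = 4, product = 243
After iteration 6: n = 5, product = 729
After iteration 7: n = 6, product = 2187
Loop ends.

Final answer: 2187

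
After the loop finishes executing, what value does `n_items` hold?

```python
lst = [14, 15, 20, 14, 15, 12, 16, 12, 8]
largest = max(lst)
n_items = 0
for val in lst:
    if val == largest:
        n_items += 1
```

Let's trace through this code step by step.

Initialize: lst = [14, 15, 20, 14, 15, 12, 16, 12, 8]
Initialize: largest = 20
Initialize: n_items = 0
Entering loop: for val in lst:
After iteration 1: val = 14, n_items = 0
After iteration 2: val = 15, n_items = 0
After iteration 3: val = 20, n_items = 1
After iteration 4: val = 14, n_items = 1
After iteration 5: val = 15, n_items = 1
After iteration 6: val = 12, n_items = 1
After iteration 7: val = 16, n_items = 1
After iteration 8: val = 12, n_items = 1
After iteration 9: val = 8, n_items = 1
Loop ends.

Final answer: 1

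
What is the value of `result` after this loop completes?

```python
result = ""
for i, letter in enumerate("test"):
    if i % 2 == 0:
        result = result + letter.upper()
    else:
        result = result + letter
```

Let's trace through this code step by step.

Initialize: result = ''
Entering loop: for i, letter in enumerate("test"):
After iteration 1: i = 0, letter = 't', result = 'T'
After iteration 2: i = 1, letter = 'e', result = 'Te'
After iteration 3: i = 2, letter = 's', result = 'TeS'
After iteration 4: i = 3, letter = 't', result = 'TeSt'
Loop ends.

Final answer: 'TeSt'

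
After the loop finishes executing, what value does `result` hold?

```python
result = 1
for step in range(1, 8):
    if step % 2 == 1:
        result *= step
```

Let's trace through this code step by step.

Initialize: result = 1
Entering loop: for step in range(1, 8):
After iteration 1: step = 1, result = 1
After iteration 2: step = 2, result = 1
After iteration 3: step = 3, result = 3
After iteration 4: step = 4, result = 3
After iteration 5: step = 5, result = 15
After iteration 6: step = 6, result = 15
After iteration 7: step = 7, result = 105
Loop ends.

Final answer: 105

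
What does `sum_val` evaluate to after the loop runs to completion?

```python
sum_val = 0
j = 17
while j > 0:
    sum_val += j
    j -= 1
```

Let's trace through this code step by step.

Initialize: sum_val = 0
Initialize: j = 17
Entering loop: while j > 0:
After iteration 1: sum_val = 17, j = 16
After iteration 2: sum_val = 33, j = 15
After iteration 3: sum_val = 48, j = 14
After iteration 4: sum_val = 62, j = 13
After iteration 5: sum_val = 75, j = 12
After iteration 6: sum_val = 87, j = 11
After iteration 7: sum_val = 98, j = 10
After iteration 8: sum_val = 108, j = 9
After iteration 9: sum_val = 117, j = 8
After iteration 10: sum_val = 125, j = 7
After iteration 11: sum_val = 132, j = 6
After iteration 12: sum_val = 138, j = 5
After iteration 13: sum_val = 143, j = 4
After iteration 14: sum_val = 147, j = 3
After iteration 15: sum_val = 150, j = 2
After iteration 16: sum_val = 152, j = 1
After iteration 17: sum_val = 153, j = 0
Loop ends.

Final answer: 153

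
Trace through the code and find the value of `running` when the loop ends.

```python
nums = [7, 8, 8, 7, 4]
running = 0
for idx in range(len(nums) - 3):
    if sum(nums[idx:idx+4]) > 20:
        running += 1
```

Let's trace through this code step by step.

Initialize: nums = [7, 8, 8, 7, 4]
Initialize: running = 0
Entering loop: for idx in range(len(nums) - 3):
After iteration 1: idx = 0, running = 1
After iteration 2: idx = 1, running = 2
Loop ends.

Final answer: 2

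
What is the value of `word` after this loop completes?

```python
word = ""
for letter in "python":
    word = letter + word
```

Let's trace through this code step by step.

Initialize: word = ''
Entering loop: for letter in "python":
After iteration 1: letter = 'p', word = 'p'
After iteration 2: letter = 'y', word = 'yp'
After iteration 3: letter = 't', word = 'typ'
After iteration 4: letter = 'h', word = 'htyp'
After iteration 5: letter = 'o', word = 'ohtyp'
After iteration 6: letter = 'n', word = 'nohtyp'
Loop ends.

Final answer: 'nohtyp'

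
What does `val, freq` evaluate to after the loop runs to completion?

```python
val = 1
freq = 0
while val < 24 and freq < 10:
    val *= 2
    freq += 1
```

Let's trace through this code step by step.

Initialize: val = 1
Initialize: freq = 0
Entering loop: while val < 24 and freq < 10:
After iteration 1: val = 2, freq = 1
After iteration 2: val = 4, freq = 2
After iteration 3: val = 8, freq = 3
After iteration 4: val = 16, freq = 4
After iteration 5: val = 32, freq = 5
Loop ends.

Final answer: 32, 5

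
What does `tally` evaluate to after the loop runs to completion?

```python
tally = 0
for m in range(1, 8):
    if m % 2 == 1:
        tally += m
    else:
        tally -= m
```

Let's trace through this code step by step.

Initialize: tally = 0
Entering loop: for m in range(1, 8):
After iteration 1: m = 1, tally = 1
After iteration 2: m = 2, tally = -1
After iteration 3: m = 3, tally = 2
After iteration 4: m = 4, tally = -2
After iteration 5: m = 5, tally = 3
After iteration 6: m = 6, tally = -3
After iteration 7: m = 7, tally = 4
Loop ends.

Final answer: 4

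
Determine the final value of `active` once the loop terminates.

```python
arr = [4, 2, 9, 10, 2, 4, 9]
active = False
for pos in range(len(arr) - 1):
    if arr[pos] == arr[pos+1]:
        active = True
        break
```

Let's trace through this code step by step.

Initialize: arr = [4, 2, 9, 10, 2, 4, 9]
Initialize: active = False
Entering loop: for pos in range(len(arr) - 1):
After iteration 1: pos = 0, active = False
After iteration 2: pos = 1, active = False
After iteration 3: pos = 2, active = False
After iteration 4: pos = 3, active = False
After iteration 5: pos = 4, active = False
After iteration 6: pos = 5, active = False
Loop ends.

Final answer: False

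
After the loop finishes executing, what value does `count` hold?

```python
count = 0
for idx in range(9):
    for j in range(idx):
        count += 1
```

Let's trace through this code step by step.

Initialize: count = 0
Entering loop: for idx in range(9):
After iteration 1: idx = 0, count = 0
After iteration 2: idx = 1, count = 1, j = 0
After iteration 3: idx = 2, count = 3, j = 1
After iteration 4: idx = 3, count = 6, j = 2
After iteration 5: idx = 4, count = 10, j = 3
After iteration 6: idx = 5, count = 15, j = 4
After iteration 7: idx = 6, count = 21, j = 5
After iteration 8: idx = 7, count = 28, j = 6
After iteration 9: idx = 8, count = 36, j = 7
Loop ends.

Final answer: 36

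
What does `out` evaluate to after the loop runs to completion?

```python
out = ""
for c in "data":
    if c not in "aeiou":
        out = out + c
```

Let's trace through this code step by step.

Initialize: out = ''
Entering loop: for c in "data":
After iteration 1: c = 'd', out = 'd'
After iteration 2: c = 'a', out = 'd'
After iteration 3: c = 't', out = 'dt'
After iteration 4: c = 'a', out = 'dt'
Loop ends.

Final answer: 'dt'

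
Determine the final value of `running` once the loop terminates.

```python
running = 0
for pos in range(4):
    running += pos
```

Let's trace through this code step by step.

Initialize: running = 0
Entering loop: for pos in range(4):
After iteration 1: pos = 0, running = 0
After iteration 2: pos = 1, running = 1
After iteration 3: pos = 2, running = 3
After iteration 4: pos = 3, running = 6
Loop ends.

Final answer: 6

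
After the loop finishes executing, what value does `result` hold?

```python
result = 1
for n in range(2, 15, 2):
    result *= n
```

Let's trace through this code step by step.

Initialize: result = 1
Entering loop: for n in range(2, 15, 2):
After iteration 1: n = 2, result = 2
After iteration 2: n = 4, result = 8
After iteration 3: n = 6, result = 48
After iteration 4: n = 8, result = 384
After iteration 5: n = 10, result = 3840
After iteration 6: n = 12, result = 46080
After iteration 7: n = 14, result = 645120
Loop ends.

Final answer: 645120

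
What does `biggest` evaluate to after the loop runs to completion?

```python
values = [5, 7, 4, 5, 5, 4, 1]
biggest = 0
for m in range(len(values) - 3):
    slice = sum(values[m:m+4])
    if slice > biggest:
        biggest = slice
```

Let's trace through this code step by step.

Initialize: values = [5, 7, 4, 5, 5, 4, 1]
Initialize: biggest = 0
Entering loop: for m in range(len(values) - 3):
After iteration 1: m = 0, biggest = 21, slice = 21
After iteration 2: m = 1, biggest = 21, slice = 21
After iteration 3: m = 2, biggest = 21, slice = 18
After iteration 4: m = 3, biggest = 21, slice = 15
Loop ends.

Final answer: 21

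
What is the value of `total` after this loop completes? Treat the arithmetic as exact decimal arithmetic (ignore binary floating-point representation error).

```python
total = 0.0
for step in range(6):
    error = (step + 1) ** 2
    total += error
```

Let's trace through this code step by step.

Initialize: total = 0.0
Entering loop: for step in range(6):
After iteration 1: step = 0, total = 1.0, error = 1
After iteration 2: step = 1, total = 5.0, error = 4
After iteration 3: step = 2, total = 14.0, error = 9
After iteration 4: step = 3, total = 30.0, error = 16
After iteration 5: step = 4, total = 55.0, error = 25
After iteration 6: step = 5, total = 91.0, error = 36
Loop ends.

Final answer: 91.0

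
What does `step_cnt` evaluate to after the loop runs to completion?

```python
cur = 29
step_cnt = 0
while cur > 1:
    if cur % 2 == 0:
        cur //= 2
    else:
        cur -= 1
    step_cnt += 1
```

Let's trace through this code step by step.

Initialize: cur = 29
Initialize: step_cnt = 0
Entering loop: while cur > 1:
After iteration 1: cur = 28, step_cnt = 1
After iteration 2: cur = 14, step_cnt = 2
After iteration 3: cur = 7, step_cnt = 3
After iteration 4: cur = 6, step_cnt = 4
After iteration 5: cur = 3, step_cnt = 5
After iteration 6: cur = 2, step_cnt = 6
After iteration 7: cur = 1, step_cnt = 7
Loop ends.

Final answer: 7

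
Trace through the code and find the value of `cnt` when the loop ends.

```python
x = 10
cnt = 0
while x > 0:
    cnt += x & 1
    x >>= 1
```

Let's trace through this code step by step.

Initialize: x = 10
Initialize: cnt = 0
Entering loop: while x > 0:
After iteration 1: x = 5, cnt = 0
After iteration 2: x = 2, cnt = 1
After iteration 3: x = 1, cnt = 1
After iteration 4: x = 0, cnt = 2
Loop ends.

Final answer: 2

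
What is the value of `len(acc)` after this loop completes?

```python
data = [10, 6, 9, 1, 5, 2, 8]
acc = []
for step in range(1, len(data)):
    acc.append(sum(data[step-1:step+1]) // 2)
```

Let's trace through this code step by step.

Initialize: data = [10, 6, 9, 1, 5, 2, 8]
Initialize: acc = []
Entering loop: for step in range(1, len(data)):
After iteration 1: step = 1, acc = [8]
After iteration 2: step = 2, acc = [8, 7]
After iteration 3: step = 3, acc = [8, 7, 5]
After iteration 4: step = 4, acc = [8, 7, 5, 3]
After iteration 5: step = 5, acc = [8, 7, 5, 3, 3]
After iteration 6: step = 6, acc = [8, 7, 5, 3, 3, 5]
Loop ends.
len(acc) = 6

Final answer: 6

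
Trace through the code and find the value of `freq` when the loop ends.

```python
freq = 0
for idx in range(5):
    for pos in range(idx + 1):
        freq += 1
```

Let's trace through this code step by step.

Initialize: freq = 0
Entering loop: for idx in range(5):
After iteration 1: idx = 0, freq = 1, pos = 0
After iteration 2: idx = 1, freq = 3, pos = 1
After iteration 3: idx = 2, freq = 6, pos = 2
After iteration 4: idx = 3, freq = 10, pos = 3
After iteration 5: idx = 4, freq = 15, pos = 4
Loop ends.

Final answer: 15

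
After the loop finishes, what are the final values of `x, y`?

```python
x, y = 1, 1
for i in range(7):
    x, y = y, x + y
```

Let's trace through this code step by step.

Initialize: x = 1
Initialize: y = 1
Entering loop: for i in range(7):
After iteration 1: i = 0, x = 1, y = 2
After iteration 2: i = 1, x = 2, y = 3
After iteration 3: i = 2, x = 3, y = 5
After iteration 4: i = 3, x = 5, y = 8
After iteration 5: i = 4, x = 8, y = 13
After iteration 6: i = 5, x = 13, y = 21
After iteration 7: i = 6, x = 21, y = 34
Loop ends.

Final answer: 21, 34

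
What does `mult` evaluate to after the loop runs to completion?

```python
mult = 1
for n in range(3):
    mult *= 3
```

Let's trace through this code step by step.

Initialize: mult = 1
Entering loop: for n in range(3):
After iteration 1: n = 0, mult = 3
After iteration 2: n = 1, mult = 9
After iteration 3: n = 2, mult = 27
Loop ends.

Final answer: 27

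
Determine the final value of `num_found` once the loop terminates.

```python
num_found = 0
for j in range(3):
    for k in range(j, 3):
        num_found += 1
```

Let's trace through this code step by step.

Initialize: num_found = 0
Entering loop: for j in range(3):
After iteration 1: j = 0, num_found = 3
After iteration 2: j = 1, num_found = 5
After iteration 3: j = 2, num_found = 6
Loop ends.

Final answer: 6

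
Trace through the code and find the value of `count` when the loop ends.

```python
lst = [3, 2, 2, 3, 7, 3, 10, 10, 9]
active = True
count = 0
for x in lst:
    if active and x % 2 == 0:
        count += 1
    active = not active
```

Let's trace through this code step by step.

Initialize: lst = [3, 2, 2, 3, 7, 3, 10, 10, 9]
Initialize: active = True
Initialize: count = 0
Entering loop: for x in lst:
After iteration 1: x = 3, active = False, count = 0
After iteration 2: x = 2, active = True, count = 0
After iteration 3: x = 2, active = False, count = 1
After iteration 4: x = 3, active = True, count = 1
After iteration 5: x = 7, active = False, count = 1
After iteration 6: x = 3, active = True, count = 1
After iteration 7: x = 10, active = False, count = 2
After iteration 8: x = 10, active = True, count = 2
After iteration 9: x = 9, active = False, count = 2
Loop ends.

Final answer: 2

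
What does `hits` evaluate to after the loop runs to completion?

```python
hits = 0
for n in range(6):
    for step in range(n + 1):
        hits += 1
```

Let's trace through this code step by step.

Initialize: hits = 0
Entering loop: for n in range(6):
After iteration 1: n = 0, hits = 1, step = 0
After iteration 2: n = 1, hits = 3, step = 1
After iteration 3: n = 2, hits = 6, step = 2
After iteration 4: n = 3, hits = 10, step = 3
After iteration 5: n = 4, hits = 15, step = 4
After iteration 6: n = 5, hits = 21, step = 5
Loop ends.

Final answer: 21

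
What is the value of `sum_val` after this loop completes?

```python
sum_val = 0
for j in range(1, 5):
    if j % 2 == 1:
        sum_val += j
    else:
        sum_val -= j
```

Let's trace through this code step by step.

Initialize: sum_val = 0
Entering loop: for j in range(1, 5):
After iteration 1: j = 1, sum_val = 1
After iteration 2: j = 2, sum_val = -1
After iteration 3: j = 3, sum_val = 2
After iteration 4: j = 4, sum_val = -2
Loop ends.

Final answer: -2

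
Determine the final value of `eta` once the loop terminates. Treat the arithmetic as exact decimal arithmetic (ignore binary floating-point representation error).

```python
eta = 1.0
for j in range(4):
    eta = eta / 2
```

Let's trace through this code step by step.

Initialize: eta = 1.0
Entering loop: for j in range(4):
After iteration 1: j = 0, eta = 0.5
After iteration 2: j = 1, eta = 0.25
After iteration 3: j = 2, eta = 0.125
After iteration 4: j = 3, eta = 0.0625
Loop ends.

Final answer: 0.0625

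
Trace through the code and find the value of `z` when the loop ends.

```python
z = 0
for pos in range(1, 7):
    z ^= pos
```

Let's trace through this code step by step.

Initialize: z = 0
Entering loop: for pos in range(1, 7):
After iteration 1: pos = 1, z = 1
After iteration 2: pos = 2, z = 3
After iteration 3: pos = 3, z = 0
After iteration 4: pos = 4, z = 4
After iteration 5: pos = 5, z = 1
After iteration 6: pos = 6, z = 7
Loop ends.

Final answer: 7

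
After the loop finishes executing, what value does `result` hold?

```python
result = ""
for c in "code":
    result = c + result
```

Let's trace through this code step by step.

Initialize: result = ''
Entering loop: for c in "code":
After iteration 1: c = 'c', result = 'c'
After iteration 2: c = 'o', result = 'oc'
After iteration 3: c = 'd', result = 'doc'
After iteration 4: c = 'e', result = 'edoc'
Loop ends.

Final answer: 'edoc'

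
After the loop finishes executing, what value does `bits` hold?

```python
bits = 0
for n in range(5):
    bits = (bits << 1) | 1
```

Let's trace through this code step by step.

Initialize: bits = 0
Entering loop: for n in range(5):
After iteration 1: n = 0, bits = 1
After iteration 2: n = 1, bits = 3
After iteration 3: n = 2, bits = 7
After iteration 4: n = 3, bits = 15
After iteration 5: n = 4, bits = 31
Loop ends.

Final answer: 31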